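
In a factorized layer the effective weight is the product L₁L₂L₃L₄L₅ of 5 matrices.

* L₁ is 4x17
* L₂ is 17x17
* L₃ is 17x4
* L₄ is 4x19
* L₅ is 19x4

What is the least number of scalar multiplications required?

1796

Adjacent pairs: L₁L₂ = 4·17·17 = 1156; L₂L₃ = 17·17·4 = 1156; L₃L₄ = 17·4·19 = 1292; L₄L₅ = 4·19·4 = 304.
Length 3: L₁..L₃: k=1: 0+1156+4·17·4=1428; k=2: 1156+0+4·17·4=1428 → min 1428 | L₂..L₄: k=2: 0+1292+17·17·19=6783; k=3: 1156+0+17·4·19=2448 → min 2448 | L₃..L₅: k=3: 0+304+17·4·4=576; k=4: 1292+0+17·19·4=2584 → min 576.
Length 4: L₁..L₄: k=1: 0+2448+4·17·19=3740; k=2: 1156+1292+4·17·19=3740; k=3: 1428+0+4·4·19=1732 → min 1732 | L₂..L₅: k=2: 0+576+17·17·4=1732; k=3: 1156+304+17·4·4=1732; k=4: 2448+0+17·19·4=3740 → min 1732.
Length 5: L₁..L₅: k=1: 0+1732+4·17·4=2004; k=2: 1156+576+4·17·4=2004; k=3: 1428+304+4·4·4=1796; k=4: 1732+0+4·19·4=2036 → min 1796.
Optimal order: ((L₁(L₂L₃))(L₄L₅)) with cost 1796.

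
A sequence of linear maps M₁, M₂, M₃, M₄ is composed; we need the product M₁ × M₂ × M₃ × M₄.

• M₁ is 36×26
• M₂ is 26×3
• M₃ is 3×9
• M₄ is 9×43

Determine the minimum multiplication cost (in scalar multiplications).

8613

Adjacent pairs: M₁M₂ = 36·26·3 = 2808; M₂M₃ = 26·3·9 = 702; M₃M₄ = 3·9·43 = 1161.
Length 3: M₁..M₃: k=1: 0+702+36·26·9=9126; k=2: 2808+0+36·3·9=3780 → min 3780 | M₂..M₄: k=2: 0+1161+26·3·43=4515; k=3: 702+0+26·9·43=10764 → min 4515.
Length 4: M₁..M₄: k=1: 0+4515+36·26·43=44763; k=2: 2808+1161+36·3·43=8613; k=3: 3780+0+36·9·43=17712 → min 8613.
Optimal order: ((M₁ × M₂) × (M₃ × M₄)) with cost 8613.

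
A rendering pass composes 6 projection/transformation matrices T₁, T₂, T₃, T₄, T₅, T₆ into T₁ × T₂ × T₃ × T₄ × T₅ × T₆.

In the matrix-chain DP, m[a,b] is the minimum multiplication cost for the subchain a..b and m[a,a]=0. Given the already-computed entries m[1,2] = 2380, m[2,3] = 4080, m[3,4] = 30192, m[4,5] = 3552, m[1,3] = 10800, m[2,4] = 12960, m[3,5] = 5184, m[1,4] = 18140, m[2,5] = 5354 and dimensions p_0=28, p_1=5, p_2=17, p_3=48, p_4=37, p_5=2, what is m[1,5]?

5634

m[1,5] = min over k∈[1,4] of m[1,k]+m[k+1,5]+p_{0}·p_k·p_{5}.
k=1: 0 + 5354 + 28·5·2 = 5634; k=2: 2380 + 5184 + 28·17·2 = 8516; k=3: 10800 + 3552 + 28·48·2 = 17040; k=4: 18140 + 0 + 28·37·2 = 20212.
Minimum: 5634 at k=1.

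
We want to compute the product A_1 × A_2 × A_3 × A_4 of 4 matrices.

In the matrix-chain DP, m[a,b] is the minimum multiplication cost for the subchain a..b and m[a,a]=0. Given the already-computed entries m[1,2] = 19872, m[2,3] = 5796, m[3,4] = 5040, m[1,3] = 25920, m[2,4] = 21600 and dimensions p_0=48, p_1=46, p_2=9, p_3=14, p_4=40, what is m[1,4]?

m[1,4] = min over k∈[1,3] of m[1,k]+m[k+1,4]+p_{0}·p_k·p_{4}.
k=1: 0 + 21600 + 48·46·40 = 109920; k=2: 19872 + 5040 + 48·9·40 = 42192; k=3: 25920 + 0 + 48·14·40 = 52800.
Minimum: 42192 at k=2.

42192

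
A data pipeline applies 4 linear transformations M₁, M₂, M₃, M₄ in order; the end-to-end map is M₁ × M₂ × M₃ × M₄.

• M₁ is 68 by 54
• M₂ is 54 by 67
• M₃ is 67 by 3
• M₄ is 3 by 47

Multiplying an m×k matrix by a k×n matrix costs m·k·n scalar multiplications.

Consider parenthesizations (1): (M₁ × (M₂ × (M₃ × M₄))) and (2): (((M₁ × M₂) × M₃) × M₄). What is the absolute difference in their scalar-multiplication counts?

Order (1) = (M₁ × (M₂ × (M₃ × M₄))): (M₃ × M₄): 67×3 by 3×47 → 67×47, cost 67·3·47 = 9447; (M₂ × (M₃ × M₄)): 54×67 by 67×47 → 54×47, cost 54·67·47 = 170046; cumulative 179493; (M₁ × (M₂ × (M₃ × M₄))): 68×54 by 54×47 → 68×47, cost 68·54·47 = 172584; cumulative 352077. Total 352077.
Order (2) = (((M₁ × M₂) × M₃) × M₄): (M₁ × M₂): 68×54 by 54×67 → 68×67, cost 68·54·67 = 246024; ((M₁ × M₂) × M₃): 68×67 by 67×3 → 68×3, cost 68·67·3 = 13668; cumulative 259692; (((M₁ × M₂) × M₃) × M₄): 68×3 by 3×47 → 68×47, cost 68·3·47 = 9588; cumulative 269280. Total 269280.
Difference: |352077 − 269280| = 82797.

82797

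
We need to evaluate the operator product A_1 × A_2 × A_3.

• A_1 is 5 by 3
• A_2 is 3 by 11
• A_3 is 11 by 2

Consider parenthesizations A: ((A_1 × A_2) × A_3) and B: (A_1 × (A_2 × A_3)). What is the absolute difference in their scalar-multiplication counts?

179

Order A = ((A_1 × A_2) × A_3): (A_1 × A_2): 5×3 by 3×11 → 5×11, cost 5·3·11 = 165; ((A_1 × A_2) × A_3): 5×11 by 11×2 → 5×2, cost 5·11·2 = 110; cumulative 275. Total 275.
Order B = (A_1 × (A_2 × A_3)): (A_2 × A_3): 3×11 by 11×2 → 3×2, cost 3·11·2 = 66; (A_1 × (A_2 × A_3)): 5×3 by 3×2 → 5×2, cost 5·3·2 = 30; cumulative 96. Total 96.
Difference: |275 − 96| = 179.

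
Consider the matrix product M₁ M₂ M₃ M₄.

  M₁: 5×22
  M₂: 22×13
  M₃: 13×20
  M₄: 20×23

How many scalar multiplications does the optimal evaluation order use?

Adjacent pairs: M₁M₂ = 5·22·13 = 1430; M₂M₃ = 22·13·20 = 5720; M₃M₄ = 13·20·23 = 5980.
Length 3: M₁..M₃: k=1: 0+5720+5·22·20=7920; k=2: 1430+0+5·13·20=2730 → min 2730 | M₂..M₄: k=2: 0+5980+22·13·23=12558; k=3: 5720+0+22·20·23=15840 → min 12558.
Length 4: M₁..M₄: k=1: 0+12558+5·22·23=15088; k=2: 1430+5980+5·13·23=8905; k=3: 2730+0+5·20·23=5030 → min 5030.
Optimal order: (((M₁ M₂) M₃) M₄) with cost 5030.

5030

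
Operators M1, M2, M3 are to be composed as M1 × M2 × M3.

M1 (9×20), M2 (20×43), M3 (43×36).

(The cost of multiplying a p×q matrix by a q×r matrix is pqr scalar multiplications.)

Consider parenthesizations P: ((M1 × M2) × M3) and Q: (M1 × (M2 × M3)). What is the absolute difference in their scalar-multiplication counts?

Order P = ((M1 × M2) × M3): (M1 × M2): 9×20 by 20×43 → 9×43, cost 9·20·43 = 7740; ((M1 × M2) × M3): 9×43 by 43×36 → 9×36, cost 9·43·36 = 13932; cumulative 21672. Total 21672.
Order Q = (M1 × (M2 × M3)): (M2 × M3): 20×43 by 43×36 → 20×36, cost 20·43·36 = 30960; (M1 × (M2 × M3)): 9×20 by 20×36 → 9×36, cost 9·20·36 = 6480; cumulative 37440. Total 37440.
Difference: |21672 − 37440| = 15768.

15768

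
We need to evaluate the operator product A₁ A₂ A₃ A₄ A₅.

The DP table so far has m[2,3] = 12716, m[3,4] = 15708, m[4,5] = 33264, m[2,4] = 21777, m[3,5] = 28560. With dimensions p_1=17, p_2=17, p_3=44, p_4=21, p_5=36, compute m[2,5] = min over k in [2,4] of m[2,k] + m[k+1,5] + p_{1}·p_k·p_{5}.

m[2,5] = min over k∈[2,4] of m[2,k]+m[k+1,5]+p_{1}·p_k·p_{5}.
k=2: 0 + 28560 + 17·17·36 = 38964; k=3: 12716 + 33264 + 17·44·36 = 72908; k=4: 21777 + 0 + 17·21·36 = 34629.
Minimum: 34629 at k=4.

34629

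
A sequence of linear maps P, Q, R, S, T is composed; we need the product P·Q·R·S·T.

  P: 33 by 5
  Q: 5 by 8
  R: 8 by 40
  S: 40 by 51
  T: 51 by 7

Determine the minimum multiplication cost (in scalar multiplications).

Adjacent pairs: PQ = 33·5·8 = 1320; QR = 5·8·40 = 1600; RS = 8·40·51 = 16320; ST = 40·51·7 = 14280.
Length 3: P..R: k=1: 0+1600+33·5·40=8200; k=2: 1320+0+33·8·40=11880 → min 8200 | Q..S: k=2: 0+16320+5·8·51=18360; k=3: 1600+0+5·40·51=11800 → min 11800 | R..T: k=3: 0+14280+8·40·7=16520; k=4: 16320+0+8·51·7=19176 → min 16520.
Length 4: P..S: k=1: 0+11800+33·5·51=20215; k=2: 1320+16320+33·8·51=31104; k=3: 8200+0+33·40·51=75520 → min 20215 | Q..T: k=2: 0+16520+5·8·7=16800; k=3: 1600+14280+5·40·7=17280; k=4: 11800+0+5·51·7=13585 → min 13585.
Length 5: P..T: k=1: 0+13585+33·5·7=14740; k=2: 1320+16520+33·8·7=19688; k=3: 8200+14280+33·40·7=31720; k=4: 20215+0+33·51·7=31996 → min 14740.
Optimal order: (P·(((Q·R)·S)·T)) with cost 14740.

14740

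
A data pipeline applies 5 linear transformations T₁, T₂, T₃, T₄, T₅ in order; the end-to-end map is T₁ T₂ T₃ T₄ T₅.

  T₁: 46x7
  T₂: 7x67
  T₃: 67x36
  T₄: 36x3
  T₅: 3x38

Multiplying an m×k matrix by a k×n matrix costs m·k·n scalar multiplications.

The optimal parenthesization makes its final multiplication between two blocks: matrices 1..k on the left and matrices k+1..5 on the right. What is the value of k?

Adjacent pairs: T₁T₂ = 46·7·67 = 21574; T₂T₃ = 7·67·36 = 16884; T₃T₄ = 67·36·3 = 7236; T₄T₅ = 36·3·38 = 4104.
Length 3: T₁..T₃: k=1: 0+16884+46·7·36=28476; k=2: 21574+0+46·67·36=132526 → min 28476 | T₂..T₄: k=2: 0+7236+7·67·3=8643; k=3: 16884+0+7·36·3=17640 → min 8643 | T₃..T₅: k=3: 0+4104+67·36·38=95760; k=4: 7236+0+67·3·38=14874 → min 14874.
Length 4: T₁..T₄: k=1: 0+8643+46·7·3=9609; k=2: 21574+7236+46·67·3=38056; k=3: 28476+0+46·36·3=33444 → min 9609 | T₂..T₅: k=2: 0+14874+7·67·38=32696; k=3: 16884+4104+7·36·38=30564; k=4: 8643+0+7·3·38=9441 → min 9441.
Top-level splits: k=1: (T₁..T₁)·(T₂..T₅) → 0+9441+46·7·38 = 21677; k=2: (T₁..T₂)·(T₃..T₅) → 21574+14874+46·67·38 = 153564; k=3: (T₁..T₃)·(T₄..T₅) → 28476+4104+46·36·38 = 95508; k=4: (T₁..T₄)·(T₅..T₅) → 9609+0+46·3·38 = 14853.
Best split is after T₄, i.e. k = 4.

4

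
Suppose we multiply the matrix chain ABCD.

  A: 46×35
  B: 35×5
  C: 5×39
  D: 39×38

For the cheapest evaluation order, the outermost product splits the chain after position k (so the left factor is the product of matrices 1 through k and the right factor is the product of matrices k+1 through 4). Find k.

2

Adjacent pairs: AB = 46·35·5 = 8050; BC = 35·5·39 = 6825; CD = 5·39·38 = 7410.
Length 3: A..C: k=1: 0+6825+46·35·39=69615; k=2: 8050+0+46·5·39=17020 → min 17020 | B..D: k=2: 0+7410+35·5·38=14060; k=3: 6825+0+35·39·38=58695 → min 14060.
Top-level splits: k=1: (A..A)·(B..D) → 0+14060+46·35·38 = 75240; k=2: (A..B)·(C..D) → 8050+7410+46·5·38 = 24200; k=3: (A..C)·(D..D) → 17020+0+46·39·38 = 85192.
Best split is after B, i.e. k = 2.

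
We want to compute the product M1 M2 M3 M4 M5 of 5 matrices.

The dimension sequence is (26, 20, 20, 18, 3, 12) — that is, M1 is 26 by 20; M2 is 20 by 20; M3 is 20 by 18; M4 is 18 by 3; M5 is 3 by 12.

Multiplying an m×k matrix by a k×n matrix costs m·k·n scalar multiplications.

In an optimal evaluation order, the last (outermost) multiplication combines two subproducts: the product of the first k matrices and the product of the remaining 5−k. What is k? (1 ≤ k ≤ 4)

Adjacent pairs: M1M2 = 26·20·20 = 10400; M2M3 = 20·20·18 = 7200; M3M4 = 20·18·3 = 1080; M4M5 = 18·3·12 = 648.
Length 3: M1..M3: k=1: 0+7200+26·20·18=16560; k=2: 10400+0+26·20·18=19760 → min 16560 | M2..M4: k=2: 0+1080+20·20·3=2280; k=3: 7200+0+20·18·3=8280 → min 2280 | M3..M5: k=3: 0+648+20·18·12=4968; k=4: 1080+0+20·3·12=1800 → min 1800.
Length 4: M1..M4: k=1: 0+2280+26·20·3=3840; k=2: 10400+1080+26·20·3=13040; k=3: 16560+0+26·18·3=17964 → min 3840 | M2..M5: k=2: 0+1800+20·20·12=6600; k=3: 7200+648+20·18·12=12168; k=4: 2280+0+20·3·12=3000 → min 3000.
Top-level splits: k=1: (M1..M1)·(M2..M5) → 0+3000+26·20·12 = 9240; k=2: (M1..M2)·(M3..M5) → 10400+1800+26·20·12 = 18440; k=3: (M1..M3)·(M4..M5) → 16560+648+26·18·12 = 22824; k=4: (M1..M4)·(M5..M5) → 3840+0+26·3·12 = 4776.
Best split is after M4, i.e. k = 4.

4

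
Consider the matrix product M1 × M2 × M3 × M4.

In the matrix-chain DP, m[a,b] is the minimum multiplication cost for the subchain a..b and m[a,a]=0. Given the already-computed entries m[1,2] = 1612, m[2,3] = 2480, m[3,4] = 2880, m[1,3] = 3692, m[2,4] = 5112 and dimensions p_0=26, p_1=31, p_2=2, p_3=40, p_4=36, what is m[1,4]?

m[1,4] = min over k∈[1,3] of m[1,k]+m[k+1,4]+p_{0}·p_k·p_{4}.
k=1: 0 + 5112 + 26·31·36 = 34128; k=2: 1612 + 2880 + 26·2·36 = 6364; k=3: 3692 + 0 + 26·40·36 = 41132.
Minimum: 6364 at k=2.

6364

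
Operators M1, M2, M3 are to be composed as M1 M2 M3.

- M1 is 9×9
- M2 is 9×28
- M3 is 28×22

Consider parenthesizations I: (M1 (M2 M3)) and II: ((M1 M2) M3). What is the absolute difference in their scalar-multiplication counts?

486

Order I = (M1 (M2 M3)): (M2 M3): 9×28 by 28×22 → 9×22, cost 9·28·22 = 5544; (M1 (M2 M3)): 9×9 by 9×22 → 9×22, cost 9·9·22 = 1782; cumulative 7326. Total 7326.
Order II = ((M1 M2) M3): (M1 M2): 9×9 by 9×28 → 9×28, cost 9·9·28 = 2268; ((M1 M2) M3): 9×28 by 28×22 → 9×22, cost 9·28·22 = 5544; cumulative 7812. Total 7812.
Difference: |7326 − 7812| = 486.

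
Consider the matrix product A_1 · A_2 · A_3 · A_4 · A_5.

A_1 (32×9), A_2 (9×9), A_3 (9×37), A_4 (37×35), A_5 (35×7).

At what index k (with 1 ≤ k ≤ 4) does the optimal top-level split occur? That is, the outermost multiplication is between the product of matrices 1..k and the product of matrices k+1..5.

Adjacent pairs: A_1A_2 = 32·9·9 = 2592; A_2A_3 = 9·9·37 = 2997; A_3A_4 = 9·37·35 = 11655; A_4A_5 = 37·35·7 = 9065.
Length 3: A_1..A_3: k=1: 0+2997+32·9·37=13653; k=2: 2592+0+32·9·37=13248 → min 13248 | A_2..A_4: k=2: 0+11655+9·9·35=14490; k=3: 2997+0+9·37·35=14652 → min 14490 | A_3..A_5: k=3: 0+9065+9·37·7=11396; k=4: 11655+0+9·35·7=13860 → min 11396.
Length 4: A_1..A_4: k=1: 0+14490+32·9·35=24570; k=2: 2592+11655+32·9·35=24327; k=3: 13248+0+32·37·35=54688 → min 24327 | A_2..A_5: k=2: 0+11396+9·9·7=11963; k=3: 2997+9065+9·37·7=14393; k=4: 14490+0+9·35·7=16695 → min 11963.
Top-level splits: k=1: (A_1..A_1)·(A_2..A_5) → 0+11963+32·9·7 = 13979; k=2: (A_1..A_2)·(A_3..A_5) → 2592+11396+32·9·7 = 16004; k=3: (A_1..A_3)·(A_4..A_5) → 13248+9065+32·37·7 = 30601; k=4: (A_1..A_4)·(A_5..A_5) → 24327+0+32·35·7 = 32167.
Best split is after A_1, i.e. k = 1.

1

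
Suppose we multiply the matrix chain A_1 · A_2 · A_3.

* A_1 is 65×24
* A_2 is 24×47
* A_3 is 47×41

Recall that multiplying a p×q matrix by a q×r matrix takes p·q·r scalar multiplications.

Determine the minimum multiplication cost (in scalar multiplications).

110208

Order (A_1 · (A_2 · A_3)): (A_2 · A_3): 24×47 by 47×41 → 24×41, cost 24·47·41 = 46248; (A_1 · (A_2 · A_3)): 65×24 by 24×41 → 65×41, cost 65·24·41 = 63960; cumulative 110208. Total 110208.
Order ((A_1 · A_2) · A_3): (A_1 · A_2): 65×24 by 24×47 → 65×47, cost 65·24·47 = 73320; ((A_1 · A_2) · A_3): 65×47 by 47×41 → 65×41, cost 65·47·41 = 125255; cumulative 198575. Total 198575.
Minimum: 110208.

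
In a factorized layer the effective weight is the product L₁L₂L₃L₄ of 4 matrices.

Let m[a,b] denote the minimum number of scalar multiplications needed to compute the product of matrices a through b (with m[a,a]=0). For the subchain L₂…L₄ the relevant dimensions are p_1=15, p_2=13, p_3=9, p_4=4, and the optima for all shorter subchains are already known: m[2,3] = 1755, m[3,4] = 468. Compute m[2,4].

m[2,4] = min over k∈[2,3] of m[2,k]+m[k+1,4]+p_{1}·p_k·p_{4}.
k=2: 0 + 468 + 15·13·4 = 1248; k=3: 1755 + 0 + 15·9·4 = 2295.
Minimum: 1248 at k=2.

1248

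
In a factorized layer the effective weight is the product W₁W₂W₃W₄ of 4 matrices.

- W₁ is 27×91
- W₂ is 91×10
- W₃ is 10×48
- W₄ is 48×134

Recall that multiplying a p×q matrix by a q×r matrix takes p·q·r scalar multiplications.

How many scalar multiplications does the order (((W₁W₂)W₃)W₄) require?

211194

(W₁W₂): 27×91 by 91×10 → 27×10, cost 27·91·10 = 24570
((W₁W₂)W₃): 27×10 by 10×48 → 27×48, cost 27·10·48 = 12960; cumulative 37530
(((W₁W₂)W₃)W₄): 27×48 by 48×134 → 27×134, cost 27·48·134 = 173664; cumulative 211194
Total: 211194 scalar multiplications.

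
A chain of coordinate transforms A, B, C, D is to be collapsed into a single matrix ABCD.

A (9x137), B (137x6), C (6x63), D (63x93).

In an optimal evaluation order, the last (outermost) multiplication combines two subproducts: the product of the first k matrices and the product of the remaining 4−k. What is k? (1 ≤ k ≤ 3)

Adjacent pairs: AB = 9·137·6 = 7398; BC = 137·6·63 = 51786; CD = 6·63·93 = 35154.
Length 3: A..C: k=1: 0+51786+9·137·63=129465; k=2: 7398+0+9·6·63=10800 → min 10800 | B..D: k=2: 0+35154+137·6·93=111600; k=3: 51786+0+137·63·93=854469 → min 111600.
Top-level splits: k=1: (A..A)·(B..D) → 0+111600+9·137·93 = 226269; k=2: (A..B)·(C..D) → 7398+35154+9·6·93 = 47574; k=3: (A..C)·(D..D) → 10800+0+9·63·93 = 63531.
Best split is after B, i.e. k = 2.

2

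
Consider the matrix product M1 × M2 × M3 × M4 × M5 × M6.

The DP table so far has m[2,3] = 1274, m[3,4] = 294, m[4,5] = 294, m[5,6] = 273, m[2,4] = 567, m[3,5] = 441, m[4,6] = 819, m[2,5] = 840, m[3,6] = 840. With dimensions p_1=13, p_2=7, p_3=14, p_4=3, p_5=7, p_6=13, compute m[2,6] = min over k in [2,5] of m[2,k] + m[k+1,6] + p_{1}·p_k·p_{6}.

m[2,6] = min over k∈[2,5] of m[2,k]+m[k+1,6]+p_{1}·p_k·p_{6}.
k=2: 0 + 840 + 13·7·13 = 2023; k=3: 1274 + 819 + 13·14·13 = 4459; k=4: 567 + 273 + 13·3·13 = 1347; k=5: 840 + 0 + 13·7·13 = 2023.
Minimum: 1347 at k=4.

1347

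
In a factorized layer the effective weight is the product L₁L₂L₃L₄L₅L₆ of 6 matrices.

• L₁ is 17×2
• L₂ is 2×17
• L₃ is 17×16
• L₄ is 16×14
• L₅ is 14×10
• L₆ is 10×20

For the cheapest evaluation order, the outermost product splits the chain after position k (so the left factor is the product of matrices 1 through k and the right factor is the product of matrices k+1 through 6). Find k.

Adjacent pairs: L₁L₂ = 17·2·17 = 578; L₂L₃ = 2·17·16 = 544; L₃L₄ = 17·16·14 = 3808; L₄L₅ = 16·14·10 = 2240; L₅L₆ = 14·10·20 = 2800.
Length 3: L₁..L₃: k=1: 0+544+17·2·16=1088; k=2: 578+0+17·17·16=5202 → min 1088 | L₂..L₄: k=2: 0+3808+2·17·14=4284; k=3: 544+0+2·16·14=992 → min 992 | L₃..L₅: k=3: 0+2240+17·16·10=4960; k=4: 3808+0+17·14·10=6188 → min 4960 | L₄..L₆: k=4: 0+2800+16·14·20=7280; k=5: 2240+0+16·10·20=5440 → min 5440.
Length 4: L₁..L₄: k=1: 0+992+17·2·14=1468; k=2: 578+3808+17·17·14=8432; k=3: 1088+0+17·16·14=4896 → min 1468 | L₂..L₅: k=2: 0+4960+2·17·10=5300; k=3: 544+2240+2·16·10=3104; k=4: 992+0+2·14·10=1272 → min 1272 | L₃..L₆: k=3: 0+5440+17·16·20=10880; k=4: 3808+2800+17·14·20=11368; k=5: 4960+0+17·10·20=8360 → min 8360.
Length 5: L₁..L₅: k=1: 0+1272+17·2·10=1612; k=2: 578+4960+17·17·10=8428; k=3: 1088+2240+17·16·10=6048; k=4: 1468+0+17·14·10=3848 → min 1612 | L₂..L₆: k=2: 0+8360+2·17·20=9040; k=3: 544+5440+2·16·20=6624; k=4: 992+2800+2·14·20=4352; k=5: 1272+0+2·10·20=1672 → min 1672.
Top-level splits: k=1: (L₁..L₁)·(L₂..L₆) → 0+1672+17·2·20 = 2352; k=2: (L₁..L₂)·(L₃..L₆) → 578+8360+17·17·20 = 14718; k=3: (L₁..L₃)·(L₄..L₆) → 1088+5440+17·16·20 = 11968; k=4: (L₁..L₄)·(L₅..L₆) → 1468+2800+17·14·20 = 9028; k=5: (L₁..L₅)·(L₆..L₆) → 1612+0+17·10·20 = 5012.
Best split is after L₁, i.e. k = 1.

1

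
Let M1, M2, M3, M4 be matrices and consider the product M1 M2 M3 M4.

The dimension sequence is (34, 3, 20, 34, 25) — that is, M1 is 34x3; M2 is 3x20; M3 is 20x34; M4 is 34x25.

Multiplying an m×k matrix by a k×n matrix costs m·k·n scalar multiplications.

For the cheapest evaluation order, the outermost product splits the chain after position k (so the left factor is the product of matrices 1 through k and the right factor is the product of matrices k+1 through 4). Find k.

Adjacent pairs: M1M2 = 34·3·20 = 2040; M2M3 = 3·20·34 = 2040; M3M4 = 20·34·25 = 17000.
Length 3: M1..M3: k=1: 0+2040+34·3·34=5508; k=2: 2040+0+34·20·34=25160 → min 5508 | M2..M4: k=2: 0+17000+3·20·25=18500; k=3: 2040+0+3·34·25=4590 → min 4590.
Top-level splits: k=1: (M1..M1)·(M2..M4) → 0+4590+34·3·25 = 7140; k=2: (M1..M2)·(M3..M4) → 2040+17000+34·20·25 = 36040; k=3: (M1..M3)·(M4..M4) → 5508+0+34·34·25 = 34408.
Best split is after M1, i.e. k = 1.

1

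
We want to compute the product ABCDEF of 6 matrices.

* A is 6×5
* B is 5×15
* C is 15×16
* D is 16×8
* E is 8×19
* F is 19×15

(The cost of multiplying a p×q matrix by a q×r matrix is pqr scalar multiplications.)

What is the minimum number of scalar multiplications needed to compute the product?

Adjacent pairs: AB = 6·5·15 = 450; BC = 5·15·16 = 1200; CD = 15·16·8 = 1920; DE = 16·8·19 = 2432; EF = 8·19·15 = 2280.
Length 3: A..C: k=1: 0+1200+6·5·16=1680; k=2: 450+0+6·15·16=1890 → min 1680 | B..D: k=2: 0+1920+5·15·8=2520; k=3: 1200+0+5·16·8=1840 → min 1840 | C..E: k=3: 0+2432+15·16·19=6992; k=4: 1920+0+15·8·19=4200 → min 4200 | D..F: k=4: 0+2280+16·8·15=4200; k=5: 2432+0+16·19·15=6992 → min 4200.
Length 4: A..D: k=1: 0+1840+6·5·8=2080; k=2: 450+1920+6·15·8=3090; k=3: 1680+0+6·16·8=2448 → min 2080 | B..E: k=2: 0+4200+5·15·19=5625; k=3: 1200+2432+5·16·19=5152; k=4: 1840+0+5·8·19=2600 → min 2600 | C..F: k=3: 0+4200+15·16·15=7800; k=4: 1920+2280+15·8·15=6000; k=5: 4200+0+15·19·15=8475 → min 6000.
Length 5: A..E: k=1: 0+2600+6·5·19=3170; k=2: 450+4200+6·15·19=6360; k=3: 1680+2432+6·16·19=5936; k=4: 2080+0+6·8·19=2992 → min 2992 | B..F: k=2: 0+6000+5·15·15=7125; k=3: 1200+4200+5·16·15=6600; k=4: 1840+2280+5·8·15=4720; k=5: 2600+0+5·19·15=4025 → min 4025.
Length 6: A..F: k=1: 0+4025+6·5·15=4475; k=2: 450+6000+6·15·15=7800; k=3: 1680+4200+6·16·15=7320; k=4: 2080+2280+6·8·15=5080; k=5: 2992+0+6·19·15=4702 → min 4475.
Optimal order: (A((((BC)D)E)F)) with cost 4475.

4475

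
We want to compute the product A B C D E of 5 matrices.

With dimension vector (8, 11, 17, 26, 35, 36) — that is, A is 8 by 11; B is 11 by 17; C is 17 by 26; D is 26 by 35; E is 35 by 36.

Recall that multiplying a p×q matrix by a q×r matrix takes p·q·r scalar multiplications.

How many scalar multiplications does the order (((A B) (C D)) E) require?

31806

(A B): 8×11 by 11×17 → 8×17, cost 8·11·17 = 1496
(C D): 17×26 by 26×35 → 17×35, cost 17·26·35 = 15470
((A B) (C D)): 8×17 by 17×35 → 8×35, cost 8·17·35 = 4760; cumulative 21726
(((A B) (C D)) E): 8×35 by 35×36 → 8×36, cost 8·35·36 = 10080; cumulative 31806
Total: 31806 scalar multiplications.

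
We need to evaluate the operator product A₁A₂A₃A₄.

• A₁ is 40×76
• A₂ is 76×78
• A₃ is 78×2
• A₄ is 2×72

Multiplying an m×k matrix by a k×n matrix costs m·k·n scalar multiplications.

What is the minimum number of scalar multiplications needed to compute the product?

Adjacent pairs: A₁A₂ = 40·76·78 = 237120; A₂A₃ = 76·78·2 = 11856; A₃A₄ = 78·2·72 = 11232.
Length 3: A₁..A₃: k=1: 0+11856+40·76·2=17936; k=2: 237120+0+40·78·2=243360 → min 17936 | A₂..A₄: k=2: 0+11232+76·78·72=438048; k=3: 11856+0+76·2·72=22800 → min 22800.
Length 4: A₁..A₄: k=1: 0+22800+40·76·72=241680; k=2: 237120+11232+40·78·72=472992; k=3: 17936+0+40·2·72=23696 → min 23696.
Optimal order: ((A₁(A₂A₃))A₄) with cost 23696.

23696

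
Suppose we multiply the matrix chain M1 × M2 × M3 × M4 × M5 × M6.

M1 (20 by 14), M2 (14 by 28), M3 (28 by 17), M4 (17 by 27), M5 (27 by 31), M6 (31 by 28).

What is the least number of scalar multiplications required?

44800

Adjacent pairs: M1M2 = 20·14·28 = 7840; M2M3 = 14·28·17 = 6664; M3M4 = 28·17·27 = 12852; M4M5 = 17·27·31 = 14229; M5M6 = 27·31·28 = 23436.
Length 3: M1..M3: k=1: 0+6664+20·14·17=11424; k=2: 7840+0+20·28·17=17360 → min 11424 | M2..M4: k=2: 0+12852+14·28·27=23436; k=3: 6664+0+14·17·27=13090 → min 13090 | M3..M5: k=3: 0+14229+28·17·31=28985; k=4: 12852+0+28·27·31=36288 → min 28985 | M4..M6: k=4: 0+23436+17·27·28=36288; k=5: 14229+0+17·31·28=28985 → min 28985.
Length 4: M1..M4: k=1: 0+13090+20·14·27=20650; k=2: 7840+12852+20·28·27=35812; k=3: 11424+0+20·17·27=20604 → min 20604 | M2..M5: k=2: 0+28985+14·28·31=41137; k=3: 6664+14229+14·17·31=28271; k=4: 13090+0+14·27·31=24808 → min 24808 | M3..M6: k=3: 0+28985+28·17·28=42313; k=4: 12852+23436+28·27·28=57456; k=5: 28985+0+28·31·28=53289 → min 42313.
Length 5: M1..M5: k=1: 0+24808+20·14·31=33488; k=2: 7840+28985+20·28·31=54185; k=3: 11424+14229+20·17·31=36193; k=4: 20604+0+20·27·31=37344 → min 33488 | M2..M6: k=2: 0+42313+14·28·28=53289; k=3: 6664+28985+14·17·28=42313; k=4: 13090+23436+14·27·28=47110; k=5: 24808+0+14·31·28=36960 → min 36960.
Length 6: M1..M6: k=1: 0+36960+20·14·28=44800; k=2: 7840+42313+20·28·28=65833; k=3: 11424+28985+20·17·28=49929; k=4: 20604+23436+20·27·28=59160; k=5: 33488+0+20·31·28=50848 → min 44800.
Optimal order: (M1 × ((((M2 × M3) × M4) × M5) × M6)) with cost 44800.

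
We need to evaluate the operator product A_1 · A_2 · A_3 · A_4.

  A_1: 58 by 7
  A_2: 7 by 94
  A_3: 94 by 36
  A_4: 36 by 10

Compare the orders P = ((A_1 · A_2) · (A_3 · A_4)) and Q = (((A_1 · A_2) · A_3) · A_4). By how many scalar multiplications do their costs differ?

Order P = ((A_1 · A_2) · (A_3 · A_4)): (A_1 · A_2): 58×7 by 7×94 → 58×94, cost 58·7·94 = 38164; (A_3 · A_4): 94×36 by 36×10 → 94×10, cost 94·36·10 = 33840; ((A_1 · A_2) · (A_3 · A_4)): 58×94 by 94×10 → 58×10, cost 58·94·10 = 54520; cumulative 126524. Total 126524.
Order Q = (((A_1 · A_2) · A_3) · A_4): (A_1 · A_2): 58×7 by 7×94 → 58×94, cost 58·7·94 = 38164; ((A_1 · A_2) · A_3): 58×94 by 94×36 → 58×36, cost 58·94·36 = 196272; cumulative 234436; (((A_1 · A_2) · A_3) · A_4): 58×36 by 36×10 → 58×10, cost 58·36·10 = 20880; cumulative 255316. Total 255316.
Difference: |126524 − 255316| = 128792.

128792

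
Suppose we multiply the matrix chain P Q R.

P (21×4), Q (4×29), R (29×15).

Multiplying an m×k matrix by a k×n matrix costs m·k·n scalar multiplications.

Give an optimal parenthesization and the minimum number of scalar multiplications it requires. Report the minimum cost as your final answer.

(P (Q R)): cost 3000.
((P Q) R): cost 11571.
Optimal: (P (Q R)) with cost 3000.

3000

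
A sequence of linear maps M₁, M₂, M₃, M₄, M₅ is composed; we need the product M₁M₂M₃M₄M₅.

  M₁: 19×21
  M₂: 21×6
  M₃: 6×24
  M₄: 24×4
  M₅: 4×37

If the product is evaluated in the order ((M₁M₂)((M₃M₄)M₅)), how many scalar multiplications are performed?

8076

(M₁M₂): 19×21 by 21×6 → 19×6, cost 19·21·6 = 2394
(M₃M₄): 6×24 by 24×4 → 6×4, cost 6·24·4 = 576
((M₃M₄)M₅): 6×4 by 4×37 → 6×37, cost 6·4·37 = 888; cumulative 1464
((M₁M₂)((M₃M₄)M₅)): 19×6 by 6×37 → 19×37, cost 19·6·37 = 4218; cumulative 8076
Total: 8076 scalar multiplications.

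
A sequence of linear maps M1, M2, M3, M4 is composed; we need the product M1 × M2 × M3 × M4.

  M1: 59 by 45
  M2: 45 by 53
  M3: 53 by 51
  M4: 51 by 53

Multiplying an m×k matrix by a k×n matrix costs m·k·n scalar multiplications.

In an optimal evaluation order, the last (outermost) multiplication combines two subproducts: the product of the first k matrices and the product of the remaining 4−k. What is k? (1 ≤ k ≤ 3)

1

Adjacent pairs: M1M2 = 59·45·53 = 140715; M2M3 = 45·53·51 = 121635; M3M4 = 53·51·53 = 143259.
Length 3: M1..M3: k=1: 0+121635+59·45·51=257040; k=2: 140715+0+59·53·51=300192 → min 257040 | M2..M4: k=2: 0+143259+45·53·53=269664; k=3: 121635+0+45·51·53=243270 → min 243270.
Top-level splits: k=1: (M1..M1)·(M2..M4) → 0+243270+59·45·53 = 383985; k=2: (M1..M2)·(M3..M4) → 140715+143259+59·53·53 = 449705; k=3: (M1..M3)·(M4..M4) → 257040+0+59·51·53 = 416517.
Best split is after M1, i.e. k = 1.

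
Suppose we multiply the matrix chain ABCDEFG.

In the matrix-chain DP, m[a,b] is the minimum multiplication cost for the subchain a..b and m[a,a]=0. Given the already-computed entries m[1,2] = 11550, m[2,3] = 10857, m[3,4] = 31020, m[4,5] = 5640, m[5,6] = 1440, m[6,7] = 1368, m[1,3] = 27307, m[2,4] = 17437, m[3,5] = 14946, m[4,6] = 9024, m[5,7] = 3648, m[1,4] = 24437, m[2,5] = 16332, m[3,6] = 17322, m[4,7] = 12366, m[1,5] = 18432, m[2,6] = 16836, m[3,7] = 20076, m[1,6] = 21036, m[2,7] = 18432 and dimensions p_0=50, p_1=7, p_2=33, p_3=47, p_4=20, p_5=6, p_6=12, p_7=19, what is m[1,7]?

m[1,7] = min over k∈[1,6] of m[1,k]+m[k+1,7]+p_{0}·p_k·p_{7}.
k=1: 0 + 18432 + 50·7·19 = 25082; k=2: 11550 + 20076 + 50·33·19 = 62976; k=3: 27307 + 12366 + 50·47·19 = 84323; k=4: 24437 + 3648 + 50·20·19 = 47085; k=5: 18432 + 1368 + 50·6·19 = 25500; k=6: 21036 + 0 + 50·12·19 = 32436.
Minimum: 25082 at k=1.

25082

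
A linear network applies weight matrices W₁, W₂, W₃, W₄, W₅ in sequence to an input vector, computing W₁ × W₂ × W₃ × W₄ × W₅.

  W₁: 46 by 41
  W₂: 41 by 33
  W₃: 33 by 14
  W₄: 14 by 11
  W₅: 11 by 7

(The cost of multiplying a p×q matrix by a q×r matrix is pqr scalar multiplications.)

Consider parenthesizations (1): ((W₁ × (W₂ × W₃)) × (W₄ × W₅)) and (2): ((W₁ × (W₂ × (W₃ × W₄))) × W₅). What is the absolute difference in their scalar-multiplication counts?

6679

Order (1) = ((W₁ × (W₂ × W₃)) × (W₄ × W₅)): (W₂ × W₃): 41×33 by 33×14 → 41×14, cost 41·33·14 = 18942; (W₁ × (W₂ × W₃)): 46×41 by 41×14 → 46×14, cost 46·41·14 = 26404; cumulative 45346; (W₄ × W₅): 14×11 by 11×7 → 14×7, cost 14·11·7 = 1078; ((W₁ × (W₂ × W₃)) × (W₄ × W₅)): 46×14 by 14×7 → 46×7, cost 46·14·7 = 4508; cumulative 50932. Total 50932.
Order (2) = ((W₁ × (W₂ × (W₃ × W₄))) × W₅): (W₃ × W₄): 33×14 by 14×11 → 33×11, cost 33·14·11 = 5082; (W₂ × (W₃ × W₄)): 41×33 by 33×11 → 41×11, cost 41·33·11 = 14883; cumulative 19965; (W₁ × (W₂ × (W₃ × W₄))): 46×41 by 41×11 → 46×11, cost 46·41·11 = 20746; cumulative 40711; ((W₁ × (W₂ × (W₃ × W₄))) × W₅): 46×11 by 11×7 → 46×7, cost 46·11·7 = 3542; cumulative 44253. Total 44253.
Difference: |50932 − 44253| = 6679.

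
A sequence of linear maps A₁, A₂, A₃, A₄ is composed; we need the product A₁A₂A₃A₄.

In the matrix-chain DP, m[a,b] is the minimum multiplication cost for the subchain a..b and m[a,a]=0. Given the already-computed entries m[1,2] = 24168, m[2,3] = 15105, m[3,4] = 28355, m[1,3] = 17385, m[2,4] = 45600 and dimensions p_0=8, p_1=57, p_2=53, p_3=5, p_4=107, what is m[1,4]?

21665

m[1,4] = min over k∈[1,3] of m[1,k]+m[k+1,4]+p_{0}·p_k·p_{4}.
k=1: 0 + 45600 + 8·57·107 = 94392; k=2: 24168 + 28355 + 8·53·107 = 97891; k=3: 17385 + 0 + 8·5·107 = 21665.
Minimum: 21665 at k=3.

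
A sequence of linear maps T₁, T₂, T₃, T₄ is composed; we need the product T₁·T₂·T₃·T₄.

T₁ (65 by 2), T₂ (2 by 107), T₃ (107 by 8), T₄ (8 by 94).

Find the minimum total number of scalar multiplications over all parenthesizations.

15436

Adjacent pairs: T₁T₂ = 65·2·107 = 13910; T₂T₃ = 2·107·8 = 1712; T₃T₄ = 107·8·94 = 80464.
Length 3: T₁..T₃: k=1: 0+1712+65·2·8=2752; k=2: 13910+0+65·107·8=69550 → min 2752 | T₂..T₄: k=2: 0+80464+2·107·94=100580; k=3: 1712+0+2·8·94=3216 → min 3216.
Length 4: T₁..T₄: k=1: 0+3216+65·2·94=15436; k=2: 13910+80464+65·107·94=748144; k=3: 2752+0+65·8·94=51632 → min 15436.
Optimal order: (T₁·((T₂·T₃)·T₄)) with cost 15436.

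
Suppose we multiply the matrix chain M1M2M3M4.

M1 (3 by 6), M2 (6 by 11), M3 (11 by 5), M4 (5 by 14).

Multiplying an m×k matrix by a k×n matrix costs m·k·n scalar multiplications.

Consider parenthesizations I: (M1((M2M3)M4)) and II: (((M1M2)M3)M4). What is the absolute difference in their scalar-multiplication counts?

429

Order I = (M1((M2M3)M4)): (M2M3): 6×11 by 11×5 → 6×5, cost 6·11·5 = 330; ((M2M3)M4): 6×5 by 5×14 → 6×14, cost 6·5·14 = 420; cumulative 750; (M1((M2M3)M4)): 3×6 by 6×14 → 3×14, cost 3·6·14 = 252; cumulative 1002. Total 1002.
Order II = (((M1M2)M3)M4): (M1M2): 3×6 by 6×11 → 3×11, cost 3·6·11 = 198; ((M1M2)M3): 3×11 by 11×5 → 3×5, cost 3·11·5 = 165; cumulative 363; (((M1M2)M3)M4): 3×5 by 5×14 → 3×14, cost 3·5·14 = 210; cumulative 573. Total 573.
Difference: |1002 − 573| = 429.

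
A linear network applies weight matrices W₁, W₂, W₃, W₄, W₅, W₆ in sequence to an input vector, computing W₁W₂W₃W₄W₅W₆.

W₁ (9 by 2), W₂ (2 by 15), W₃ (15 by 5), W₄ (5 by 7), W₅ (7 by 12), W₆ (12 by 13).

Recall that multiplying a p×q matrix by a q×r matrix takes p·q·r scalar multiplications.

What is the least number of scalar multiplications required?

934

Adjacent pairs: W₁W₂ = 9·2·15 = 270; W₂W₃ = 2·15·5 = 150; W₃W₄ = 15·5·7 = 525; W₄W₅ = 5·7·12 = 420; W₅W₆ = 7·12·13 = 1092.
Length 3: W₁..W₃: k=1: 0+150+9·2·5=240; k=2: 270+0+9·15·5=945 → min 240 | W₂..W₄: k=2: 0+525+2·15·7=735; k=3: 150+0+2·5·7=220 → min 220 | W₃..W₅: k=3: 0+420+15·5·12=1320; k=4: 525+0+15·7·12=1785 → min 1320 | W₄..W₆: k=4: 0+1092+5·7·13=1547; k=5: 420+0+5·12·13=1200 → min 1200.
Length 4: W₁..W₄: k=1: 0+220+9·2·7=346; k=2: 270+525+9·15·7=1740; k=3: 240+0+9·5·7=555 → min 346 | W₂..W₅: k=2: 0+1320+2·15·12=1680; k=3: 150+420+2·5·12=690; k=4: 220+0+2·7·12=388 → min 388 | W₃..W₆: k=3: 0+1200+15·5·13=2175; k=4: 525+1092+15·7·13=2982; k=5: 1320+0+15·12·13=3660 → min 2175.
Length 5: W₁..W₅: k=1: 0+388+9·2·12=604; k=2: 270+1320+9·15·12=3210; k=3: 240+420+9·5·12=1200; k=4: 346+0+9·7·12=1102 → min 604 | W₂..W₆: k=2: 0+2175+2·15·13=2565; k=3: 150+1200+2·5·13=1480; k=4: 220+1092+2·7·13=1494; k=5: 388+0+2·12·13=700 → min 700.
Length 6: W₁..W₆: k=1: 0+700+9·2·13=934; k=2: 270+2175+9·15·13=4200; k=3: 240+1200+9·5·13=2025; k=4: 346+1092+9·7·13=2257; k=5: 604+0+9·12·13=2008 → min 934.
Optimal order: (W₁((((W₂W₃)W₄)W₅)W₆)) with cost 934.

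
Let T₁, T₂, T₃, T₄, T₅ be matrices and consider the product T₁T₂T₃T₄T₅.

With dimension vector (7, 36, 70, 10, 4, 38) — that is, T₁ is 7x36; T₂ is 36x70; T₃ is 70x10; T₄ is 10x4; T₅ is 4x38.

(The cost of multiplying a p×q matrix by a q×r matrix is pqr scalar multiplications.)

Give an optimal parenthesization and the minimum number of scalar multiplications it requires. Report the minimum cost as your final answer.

Adjacent pairs: T₁T₂ = 7·36·70 = 17640; T₂T₃ = 36·70·10 = 25200; T₃T₄ = 70·10·4 = 2800; T₄T₅ = 10·4·38 = 1520.
Length 3: T₁..T₃: k=1: 0+25200+7·36·10=27720; k=2: 17640+0+7·70·10=22540 → min 22540 | T₂..T₄: k=2: 0+2800+36·70·4=12880; k=3: 25200+0+36·10·4=26640 → min 12880 | T₃..T₅: k=3: 0+1520+70·10·38=28120; k=4: 2800+0+70·4·38=13440 → min 13440.
Length 4: T₁..T₄: k=1: 0+12880+7·36·4=13888; k=2: 17640+2800+7·70·4=22400; k=3: 22540+0+7·10·4=22820 → min 13888 | T₂..T₅: k=2: 0+13440+36·70·38=109200; k=3: 25200+1520+36·10·38=40400; k=4: 12880+0+36·4·38=18352 → min 18352.
Length 5: T₁..T₅: k=1: 0+18352+7·36·38=27928; k=2: 17640+13440+7·70·38=49700; k=3: 22540+1520+7·10·38=26720; k=4: 13888+0+7·4·38=14952 → min 14952.
Optimal parenthesization: ((T₁(T₂(T₃T₄)))T₅) with cost 14952.

14952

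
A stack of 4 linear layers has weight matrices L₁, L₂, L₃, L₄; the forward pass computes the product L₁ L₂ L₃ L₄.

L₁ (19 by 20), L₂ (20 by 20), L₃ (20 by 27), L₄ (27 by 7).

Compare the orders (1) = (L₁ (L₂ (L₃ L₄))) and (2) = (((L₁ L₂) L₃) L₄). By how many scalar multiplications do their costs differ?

12211

Order (1) = (L₁ (L₂ (L₃ L₄))): (L₃ L₄): 20×27 by 27×7 → 20×7, cost 20·27·7 = 3780; (L₂ (L₃ L₄)): 20×20 by 20×7 → 20×7, cost 20·20·7 = 2800; cumulative 6580; (L₁ (L₂ (L₃ L₄))): 19×20 by 20×7 → 19×7, cost 19·20·7 = 2660; cumulative 9240. Total 9240.
Order (2) = (((L₁ L₂) L₃) L₄): (L₁ L₂): 19×20 by 20×20 → 19×20, cost 19·20·20 = 7600; ((L₁ L₂) L₃): 19×20 by 20×27 → 19×27, cost 19·20·27 = 10260; cumulative 17860; (((L₁ L₂) L₃) L₄): 19×27 by 27×7 → 19×7, cost 19·27·7 = 3591; cumulative 21451. Total 21451.
Difference: |9240 − 21451| = 12211.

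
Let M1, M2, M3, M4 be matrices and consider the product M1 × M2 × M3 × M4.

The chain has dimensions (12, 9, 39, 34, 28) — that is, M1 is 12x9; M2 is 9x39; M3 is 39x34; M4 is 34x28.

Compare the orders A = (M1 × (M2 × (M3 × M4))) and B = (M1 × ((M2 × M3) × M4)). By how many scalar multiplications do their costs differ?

26454

Order A = (M1 × (M2 × (M3 × M4))): (M3 × M4): 39×34 by 34×28 → 39×28, cost 39·34·28 = 37128; (M2 × (M3 × M4)): 9×39 by 39×28 → 9×28, cost 9·39·28 = 9828; cumulative 46956; (M1 × (M2 × (M3 × M4))): 12×9 by 9×28 → 12×28, cost 12·9·28 = 3024; cumulative 49980. Total 49980.
Order B = (M1 × ((M2 × M3) × M4)): (M2 × M3): 9×39 by 39×34 → 9×34, cost 9·39·34 = 11934; ((M2 × M3) × M4): 9×34 by 34×28 → 9×28, cost 9·34·28 = 8568; cumulative 20502; (M1 × ((M2 × M3) × M4)): 12×9 by 9×28 → 12×28, cost 12·9·28 = 3024; cumulative 23526. Total 23526.
Difference: |49980 − 23526| = 26454.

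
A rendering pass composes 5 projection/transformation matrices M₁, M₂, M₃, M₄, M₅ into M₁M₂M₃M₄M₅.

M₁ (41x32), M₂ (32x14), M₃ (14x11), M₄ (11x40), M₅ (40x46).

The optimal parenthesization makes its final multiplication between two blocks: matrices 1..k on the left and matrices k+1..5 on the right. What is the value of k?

3

Adjacent pairs: M₁M₂ = 41·32·14 = 18368; M₂M₃ = 32·14·11 = 4928; M₃M₄ = 14·11·40 = 6160; M₄M₅ = 11·40·46 = 20240.
Length 3: M₁..M₃: k=1: 0+4928+41·32·11=19360; k=2: 18368+0+41·14·11=24682 → min 19360 | M₂..M₄: k=2: 0+6160+32·14·40=24080; k=3: 4928+0+32·11·40=19008 → min 19008 | M₃..M₅: k=3: 0+20240+14·11·46=27324; k=4: 6160+0+14·40·46=31920 → min 27324.
Length 4: M₁..M₄: k=1: 0+19008+41·32·40=71488; k=2: 18368+6160+41·14·40=47488; k=3: 19360+0+41·11·40=37400 → min 37400 | M₂..M₅: k=2: 0+27324+32·14·46=47932; k=3: 4928+20240+32·11·46=41360; k=4: 19008+0+32·40·46=77888 → min 41360.
Top-level splits: k=1: (M₁..M₁)·(M₂..M₅) → 0+41360+41·32·46 = 101712; k=2: (M₁..M₂)·(M₃..M₅) → 18368+27324+41·14·46 = 72096; k=3: (M₁..M₃)·(M₄..M₅) → 19360+20240+41·11·46 = 60346; k=4: (M₁..M₄)·(M₅..M₅) → 37400+0+41·40·46 = 112840.
Best split is after M₃, i.e. k = 3.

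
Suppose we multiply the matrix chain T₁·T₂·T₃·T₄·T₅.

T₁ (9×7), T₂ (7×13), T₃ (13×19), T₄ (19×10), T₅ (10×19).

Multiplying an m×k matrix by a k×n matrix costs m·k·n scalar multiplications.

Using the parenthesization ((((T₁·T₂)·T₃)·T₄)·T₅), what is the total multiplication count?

6462

(T₁·T₂): 9×7 by 7×13 → 9×13, cost 9·7·13 = 819
((T₁·T₂)·T₃): 9×13 by 13×19 → 9×19, cost 9·13·19 = 2223; cumulative 3042
(((T₁·T₂)·T₃)·T₄): 9×19 by 19×10 → 9×10, cost 9·19·10 = 1710; cumulative 4752
((((T₁·T₂)·T₃)·T₄)·T₅): 9×10 by 10×19 → 9×19, cost 9·10·19 = 1710; cumulative 6462
Total: 6462 scalar multiplications.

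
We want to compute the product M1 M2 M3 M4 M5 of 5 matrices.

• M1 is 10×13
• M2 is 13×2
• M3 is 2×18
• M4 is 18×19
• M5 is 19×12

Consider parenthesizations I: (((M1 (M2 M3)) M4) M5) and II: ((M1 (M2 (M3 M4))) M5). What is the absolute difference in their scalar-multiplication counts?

2580

Order I = (((M1 (M2 M3)) M4) M5): (M2 M3): 13×2 by 2×18 → 13×18, cost 13·2·18 = 468; (M1 (M2 M3)): 10×13 by 13×18 → 10×18, cost 10·13·18 = 2340; cumulative 2808; ((M1 (M2 M3)) M4): 10×18 by 18×19 → 10×19, cost 10·18·19 = 3420; cumulative 6228; (((M1 (M2 M3)) M4) M5): 10×19 by 19×12 → 10×12, cost 10·19·12 = 2280; cumulative 8508. Total 8508.
Order II = ((M1 (M2 (M3 M4))) M5): (M3 M4): 2×18 by 18×19 → 2×19, cost 2·18·19 = 684; (M2 (M3 M4)): 13×2 by 2×19 → 13×19, cost 13·2·19 = 494; cumulative 1178; (M1 (M2 (M3 M4))): 10×13 by 13×19 → 10×19, cost 10·13·19 = 2470; cumulative 3648; ((M1 (M2 (M3 M4))) M5): 10×19 by 19×12 → 10×12, cost 10·19·12 = 2280; cumulative 5928. Total 5928.
Difference: |8508 − 5928| = 2580.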